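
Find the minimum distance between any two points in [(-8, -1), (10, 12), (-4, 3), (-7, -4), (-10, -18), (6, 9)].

Computing all pairwise distances among 6 points:

d((-8, -1), (10, 12)) = 22.2036
d((-8, -1), (-4, 3)) = 5.6569
d((-8, -1), (-7, -4)) = 3.1623 <-- minimum
d((-8, -1), (-10, -18)) = 17.1172
d((-8, -1), (6, 9)) = 17.2047
d((10, 12), (-4, 3)) = 16.6433
d((10, 12), (-7, -4)) = 23.3452
d((10, 12), (-10, -18)) = 36.0555
d((10, 12), (6, 9)) = 5.0
d((-4, 3), (-7, -4)) = 7.6158
d((-4, 3), (-10, -18)) = 21.8403
d((-4, 3), (6, 9)) = 11.6619
d((-7, -4), (-10, -18)) = 14.3178
d((-7, -4), (6, 9)) = 18.3848
d((-10, -18), (6, 9)) = 31.3847

Closest pair: (-8, -1) and (-7, -4) with distance 3.1623

The closest pair is (-8, -1) and (-7, -4) with Euclidean distance 3.1623. For 6 points, brute-force pairwise comparison is shown above. For large n, the divide-and-conquer algorithm (sort by x, recurse on halves, check the dividing strip) achieves O(n log n).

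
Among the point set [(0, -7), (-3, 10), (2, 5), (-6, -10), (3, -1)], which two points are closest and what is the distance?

Computing all pairwise distances among 5 points:

d((0, -7), (-3, 10)) = 17.2627
d((0, -7), (2, 5)) = 12.1655
d((0, -7), (-6, -10)) = 6.7082
d((0, -7), (3, -1)) = 6.7082
d((-3, 10), (2, 5)) = 7.0711
d((-3, 10), (-6, -10)) = 20.2237
d((-3, 10), (3, -1)) = 12.53
d((2, 5), (-6, -10)) = 17.0
d((2, 5), (3, -1)) = 6.0828 <-- minimum
d((-6, -10), (3, -1)) = 12.7279

Closest pair: (2, 5) and (3, -1) with distance 6.0828

The closest pair is (2, 5) and (3, -1) with Euclidean distance 6.0828. For 5 points, brute-force pairwise comparison is shown above. For large n, the divide-and-conquer algorithm (sort by x, recurse on halves, check the dividing strip) achieves O(n log n).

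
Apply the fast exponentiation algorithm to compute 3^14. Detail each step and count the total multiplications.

Computing 3^14 by squaring (build up from 3^1; each line after the first costs one multiplication):

3^1 = 3
3^2 = (3^1)^2 = 3^2 = 9
3^3 = 3 * 3^2 = 3 * 9 = 27
3^6 = (3^3)^2 = 27^2 = 729
3^7 = 3 * 3^6 = 3 * 729 = 2187
3^14 = (3^7)^2 = 2187^2 = 4782969

Result: 4782969
Multiplications needed: 5 (5 lines after 3^1)

3^14 = 4782969. Using exponentiation by squaring, this requires 5 multiplications. The key idea: if the exponent is even, square the half-power; if odd, multiply by the base once.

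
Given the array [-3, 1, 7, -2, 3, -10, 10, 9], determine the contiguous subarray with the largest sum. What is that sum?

Using Kadane's algorithm on [-3, 1, 7, -2, 3, -10, 10, 9]:

Scanning through the array:
Position 1 (value 1): max_ending_here = 1, max_so_far = 1
Position 2 (value 7): max_ending_here = 8, max_so_far = 8
Position 3 (value -2): max_ending_here = 6, max_so_far = 8
Position 4 (value 3): max_ending_here = 9, max_so_far = 9
Position 5 (value -10): max_ending_here = -1, max_so_far = 9
Position 6 (value 10): max_ending_here = 10, max_so_far = 10
Position 7 (value 9): max_ending_here = 19, max_so_far = 19

Maximum subarray: [10, 9]
Maximum sum: 19

The maximum subarray is [10, 9] with sum 19. This subarray runs from index 6 to index 7.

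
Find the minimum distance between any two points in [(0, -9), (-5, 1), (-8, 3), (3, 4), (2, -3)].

Computing all pairwise distances among 5 points:

d((0, -9), (-5, 1)) = 11.1803
d((0, -9), (-8, 3)) = 14.4222
d((0, -9), (3, 4)) = 13.3417
d((0, -9), (2, -3)) = 6.3246
d((-5, 1), (-8, 3)) = 3.6056 <-- minimum
d((-5, 1), (3, 4)) = 8.544
d((-5, 1), (2, -3)) = 8.0623
d((-8, 3), (3, 4)) = 11.0454
d((-8, 3), (2, -3)) = 11.6619
d((3, 4), (2, -3)) = 7.0711

Closest pair: (-5, 1) and (-8, 3) with distance 3.6056

The closest pair is (-5, 1) and (-8, 3) with Euclidean distance 3.6056. For 5 points, brute-force pairwise comparison is shown above. For large n, the divide-and-conquer algorithm (sort by x, recurse on halves, check the dividing strip) achieves O(n log n).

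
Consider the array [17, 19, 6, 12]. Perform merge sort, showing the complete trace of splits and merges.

Merge sort trace:

Split: [17, 19, 6, 12] -> [17, 19] and [6, 12]
  Split: [17, 19] -> [17] and [19]
  Merge: [17] + [19] -> [17, 19]
  Split: [6, 12] -> [6] and [12]
  Merge: [6] + [12] -> [6, 12]
Merge: [17, 19] + [6, 12] -> [6, 12, 17, 19]

Final sorted array: [6, 12, 17, 19]

The merge sort proceeds by recursively splitting the array and merging sorted halves.
After all merges, the sorted array is [6, 12, 17, 19].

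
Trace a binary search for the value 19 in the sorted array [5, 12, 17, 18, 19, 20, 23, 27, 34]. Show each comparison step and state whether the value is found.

Binary search for 19 in [5, 12, 17, 18, 19, 20, 23, 27, 34]:

lo=0, hi=8, mid=4, arr[mid]=19 -> Found target at index 4!

Binary search finds 19 at index 4 after 1 comparisons. The search repeatedly halves the search space by comparing with the middle element.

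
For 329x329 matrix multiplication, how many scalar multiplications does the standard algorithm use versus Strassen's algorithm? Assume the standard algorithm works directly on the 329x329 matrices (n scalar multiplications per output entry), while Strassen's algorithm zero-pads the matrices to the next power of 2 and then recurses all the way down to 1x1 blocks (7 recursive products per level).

Matrix multiplication for 329x329 matrices:

Strassen's algorithm requires power-of-2 dimensions. Pad 329x329 to 512x512 (next power of 2).

Standard algorithm: 329^3 = 35611289 multiplications
Strassen's algorithm: 7^(log2(512)) = 7^9 = 40353607 multiplications
Difference: 35611289 - 40353607 = -4742318 (Strassen uses MORE here due to padding overhead — for small or just-over-power-of-2 n, padding can outweigh the per-level savings)

Standard: 35611289 multiplications (329^3). Strassen: 40353607 multiplications (7^9, after padding to 512x512). Strassen reduces 8 recursive multiplications to 7 at each level.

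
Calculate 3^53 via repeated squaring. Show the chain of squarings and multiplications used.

Computing 3^53 by squaring (build up from 3^1; each line after the first costs one multiplication):

3^1 = 3
3^2 = (3^1)^2 = 3^2 = 9
3^3 = 3 * 3^2 = 3 * 9 = 27
3^6 = (3^3)^2 = 27^2 = 729
3^12 = (3^6)^2 = 729^2 = 531441
3^13 = 3 * 3^12 = 3 * 531441 = 1594323
3^26 = (3^13)^2 = 1594323^2 = 2541865828329
3^52 = (3^26)^2 = 2541865828329^2 = 6461081889226673298932241
3^53 = 3 * 3^52 = 3 * 6461081889226673298932241 = 19383245667680019896796723

Result: 19383245667680019896796723
Multiplications needed: 8 (8 lines after 3^1)

3^53 = 19383245667680019896796723. Using exponentiation by squaring, this requires 8 multiplications. The key idea: if the exponent is even, square the half-power; if odd, multiply by the base once.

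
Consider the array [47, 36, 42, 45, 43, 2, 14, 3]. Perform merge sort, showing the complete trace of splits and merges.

Merge sort trace:

Split: [47, 36, 42, 45, 43, 2, 14, 3] -> [47, 36, 42, 45] and [43, 2, 14, 3]
  Split: [47, 36, 42, 45] -> [47, 36] and [42, 45]
    Split: [47, 36] -> [47] and [36]
    Merge: [47] + [36] -> [36, 47]
    Split: [42, 45] -> [42] and [45]
    Merge: [42] + [45] -> [42, 45]
  Merge: [36, 47] + [42, 45] -> [36, 42, 45, 47]
  Split: [43, 2, 14, 3] -> [43, 2] and [14, 3]
    Split: [43, 2] -> [43] and [2]
    Merge: [43] + [2] -> [2, 43]
    Split: [14, 3] -> [14] and [3]
    Merge: [14] + [3] -> [3, 14]
  Merge: [2, 43] + [3, 14] -> [2, 3, 14, 43]
Merge: [36, 42, 45, 47] + [2, 3, 14, 43] -> [2, 3, 14, 36, 42, 43, 45, 47]

Final sorted array: [2, 3, 14, 36, 42, 43, 45, 47]

The merge sort proceeds by recursively splitting the array and merging sorted halves.
After all merges, the sorted array is [2, 3, 14, 36, 42, 43, 45, 47].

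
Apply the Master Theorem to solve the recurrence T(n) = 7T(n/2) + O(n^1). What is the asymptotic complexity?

Master Theorem for T(n) = 7T(n/2) + O(n^1):

a = 7, b = 2, c = 1
log_b(a) = log_2(7) = 2.8074

Case 1: c = 1 < log_2(7) = 2.8074
T(n) = O(n^(log_2 7))

For T(n) = 7T(n/2) + O(n^1): log_2(7) = 2.8074. This is Case 1 of the Master Theorem (c < log_b(a), work dominated by leaves), giving O(n^(log_2 7)).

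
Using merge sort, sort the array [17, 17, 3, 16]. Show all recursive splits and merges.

Merge sort trace:

Split: [17, 17, 3, 16] -> [17, 17] and [3, 16]
  Split: [17, 17] -> [17] and [17]
  Merge: [17] + [17] -> [17, 17]
  Split: [3, 16] -> [3] and [16]
  Merge: [3] + [16] -> [3, 16]
Merge: [17, 17] + [3, 16] -> [3, 16, 17, 17]

Final sorted array: [3, 16, 17, 17]

The merge sort proceeds by recursively splitting the array and merging sorted halves.
After all merges, the sorted array is [3, 16, 17, 17].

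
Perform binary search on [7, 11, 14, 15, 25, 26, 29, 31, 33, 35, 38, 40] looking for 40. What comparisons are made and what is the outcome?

Binary search for 40 in [7, 11, 14, 15, 25, 26, 29, 31, 33, 35, 38, 40]:

lo=0, hi=11, mid=5, arr[mid]=26 -> 26 < 40, search right half
lo=6, hi=11, mid=8, arr[mid]=33 -> 33 < 40, search right half
lo=9, hi=11, mid=10, arr[mid]=38 -> 38 < 40, search right half
lo=11, hi=11, mid=11, arr[mid]=40 -> Found target at index 11!

Binary search finds 40 at index 11 after 4 comparisons. The search repeatedly halves the search space by comparing with the middle element.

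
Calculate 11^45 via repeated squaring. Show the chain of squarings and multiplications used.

Computing 11^45 by squaring (build up from 11^1; each line after the first costs one multiplication):

11^1 = 11
11^2 = (11^1)^2 = 11^2 = 121
11^4 = (11^2)^2 = 121^2 = 14641
11^5 = 11 * 11^4 = 11 * 14641 = 161051
11^10 = (11^5)^2 = 161051^2 = 25937424601
11^11 = 11 * 11^10 = 11 * 25937424601 = 285311670611
11^22 = (11^11)^2 = 285311670611^2 = 81402749386839761113321
11^44 = (11^22)^2 = 81402749386839761113321^2 = 6626407607736641103900260617069258125403649041
11^45 = 11 * 11^44 = 11 * 6626407607736641103900260617069258125403649041 = 72890483685103052142902866787761839379440139451

Result: 72890483685103052142902866787761839379440139451
Multiplications needed: 8 (8 lines after 11^1)

11^45 = 72890483685103052142902866787761839379440139451. Using exponentiation by squaring, this requires 8 multiplications. The key idea: if the exponent is even, square the half-power; if odd, multiply by the base once.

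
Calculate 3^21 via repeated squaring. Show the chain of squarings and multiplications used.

Computing 3^21 by squaring (build up from 3^1; each line after the first costs one multiplication):

3^1 = 3
3^2 = (3^1)^2 = 3^2 = 9
3^4 = (3^2)^2 = 9^2 = 81
3^5 = 3 * 3^4 = 3 * 81 = 243
3^10 = (3^5)^2 = 243^2 = 59049
3^20 = (3^10)^2 = 59049^2 = 3486784401
3^21 = 3 * 3^20 = 3 * 3486784401 = 10460353203

Result: 10460353203
Multiplications needed: 6 (6 lines after 3^1)

3^21 = 10460353203. Using exponentiation by squaring, this requires 6 multiplications. The key idea: if the exponent is even, square the half-power; if odd, multiply by the base once.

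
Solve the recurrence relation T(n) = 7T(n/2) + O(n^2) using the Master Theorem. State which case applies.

Master Theorem for T(n) = 7T(n/2) + O(n^2):

a = 7, b = 2, c = 2
log_b(a) = log_2(7) = 2.8074

Case 1: c = 2 < log_2(7) = 2.8074
T(n) = O(n^(log_2 7))

For T(n) = 7T(n/2) + O(n^2): log_2(7) = 2.8074. This is Case 1 of the Master Theorem (c < log_b(a), work dominated by leaves), giving O(n^(log_2 7)).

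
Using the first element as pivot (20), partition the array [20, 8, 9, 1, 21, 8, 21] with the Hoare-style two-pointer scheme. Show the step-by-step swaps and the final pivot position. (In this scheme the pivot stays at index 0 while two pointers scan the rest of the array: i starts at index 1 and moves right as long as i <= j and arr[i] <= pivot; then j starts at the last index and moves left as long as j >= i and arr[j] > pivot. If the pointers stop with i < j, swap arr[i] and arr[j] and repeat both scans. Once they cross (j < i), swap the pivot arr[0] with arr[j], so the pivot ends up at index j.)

Hoare-style two-pointer partition with pivot = 20:

Initial array: [20, 8, 9, 1, 21, 8, 21]

Pointers start at i = 1, j = 6.
i stops at index 4 (arr[4]=21 > 20), j stops at index 5 (arr[5]=8 <= 20): swap arr[4] and arr[5], array becomes [20, 8, 9, 1, 8, 21, 21]
i ends at 5, j ends at 4: the pointers have crossed (j < i), so scanning stops.

Swap pivot arr[0] with arr[4] to place pivot at position 4: [8, 8, 9, 1, 20, 21, 21]
Pivot position: 4

After partitioning with pivot 20, the array becomes [8, 8, 9, 1, 20, 21, 21]. The pivot is placed at index 4. All elements to the left of the pivot are <= 20, and all elements to the right are > 20.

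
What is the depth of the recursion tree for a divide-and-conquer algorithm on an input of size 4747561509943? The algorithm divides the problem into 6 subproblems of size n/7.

For divide and conquer with division factor 7:

Problem sizes at each level:
Level 0: 4747561509943
Level 1: 678223072849
Level 2: 96889010407
Level 3: 13841287201
Level 4: 1977326743
Level 5: 282475249
Level 6: 40353607
Level 7: 5764801
Level 8: 823543
Level 9: 117649
Level 10: 16807
Level 11: 2401
Level 12: 343
Level 13: 49
Level 14: 7
Level 15: 1

The root is level 0 and the size-1 base case is level 15 (the tree spans levels 0 through 15, i.e. 16 levels counting the root), so the depth is the number of divisions: log_7(4747561509943) = 15

The recursion tree depth is log_7(4747561509943) = 15. At each level, the problem size is divided by 7, so it takes 15 divisions to reduce to a base case of size 1. The algorithm makes 6 recursive calls at each level.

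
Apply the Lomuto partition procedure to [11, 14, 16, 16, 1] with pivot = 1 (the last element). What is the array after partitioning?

Lomuto partition with pivot = 1:

Initial array: [11, 14, 16, 16, 1]

arr[0]=11 > 1: no swap
arr[1]=14 > 1: no swap
arr[2]=16 > 1: no swap
arr[3]=16 > 1: no swap

Place pivot at position 0: [1, 14, 16, 16, 11]
Pivot position: 0

After partitioning with pivot 1, the array becomes [1, 14, 16, 16, 11]. The pivot is placed at index 0. All elements to the left of the pivot are <= 1, and all elements to the right are > 1.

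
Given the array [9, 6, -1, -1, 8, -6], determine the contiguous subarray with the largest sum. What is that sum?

Using Kadane's algorithm on [9, 6, -1, -1, 8, -6]:

Scanning through the array:
Position 1 (value 6): max_ending_here = 15, max_so_far = 15
Position 2 (value -1): max_ending_here = 14, max_so_far = 15
Position 3 (value -1): max_ending_here = 13, max_so_far = 15
Position 4 (value 8): max_ending_here = 21, max_so_far = 21
Position 5 (value -6): max_ending_here = 15, max_so_far = 21

Maximum subarray: [9, 6, -1, -1, 8]
Maximum sum: 21

The maximum subarray is [9, 6, -1, -1, 8] with sum 21. This subarray runs from index 0 to index 4.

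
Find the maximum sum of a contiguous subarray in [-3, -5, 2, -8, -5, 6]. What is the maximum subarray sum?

Using Kadane's algorithm on [-3, -5, 2, -8, -5, 6]:

Scanning through the array:
Position 1 (value -5): max_ending_here = -5, max_so_far = -3
Position 2 (value 2): max_ending_here = 2, max_so_far = 2
Position 3 (value -8): max_ending_here = -6, max_so_far = 2
Position 4 (value -5): max_ending_here = -5, max_so_far = 2
Position 5 (value 6): max_ending_here = 6, max_so_far = 6

Maximum subarray: [6]
Maximum sum: 6

The maximum subarray is [6] with sum 6. This subarray runs from index 5 to index 5.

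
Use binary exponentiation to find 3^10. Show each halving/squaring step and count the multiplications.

Computing 3^10 by squaring (build up from 3^1; each line after the first costs one multiplication):

3^1 = 3
3^2 = (3^1)^2 = 3^2 = 9
3^4 = (3^2)^2 = 9^2 = 81
3^5 = 3 * 3^4 = 3 * 81 = 243
3^10 = (3^5)^2 = 243^2 = 59049

Result: 59049
Multiplications needed: 4 (4 lines after 3^1)

3^10 = 59049. Using exponentiation by squaring, this requires 4 multiplications. The key idea: if the exponent is even, square the half-power; if odd, multiply by the base once.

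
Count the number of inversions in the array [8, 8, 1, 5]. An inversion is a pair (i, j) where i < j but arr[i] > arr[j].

Finding inversions in [8, 8, 1, 5]:

(0, 2): arr[0]=8 > arr[2]=1
(0, 3): arr[0]=8 > arr[3]=5
(1, 2): arr[1]=8 > arr[2]=1
(1, 3): arr[1]=8 > arr[3]=5

Total inversions: 4

The array has 4 inversion(s): (0,2), (0,3), (1,2), (1,3). Each pair (i,j) satisfies i < j and arr[i] > arr[j].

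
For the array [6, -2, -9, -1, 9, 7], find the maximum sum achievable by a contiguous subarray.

Using Kadane's algorithm on [6, -2, -9, -1, 9, 7]:

Scanning through the array:
Position 1 (value -2): max_ending_here = 4, max_so_far = 6
Position 2 (value -9): max_ending_here = -5, max_so_far = 6
Position 3 (value -1): max_ending_here = -1, max_so_far = 6
Position 4 (value 9): max_ending_here = 9, max_so_far = 9
Position 5 (value 7): max_ending_here = 16, max_so_far = 16

Maximum subarray: [9, 7]
Maximum sum: 16

The maximum subarray is [9, 7] with sum 16. This subarray runs from index 4 to index 5.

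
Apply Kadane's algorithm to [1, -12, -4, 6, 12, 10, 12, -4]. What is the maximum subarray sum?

Using Kadane's algorithm on [1, -12, -4, 6, 12, 10, 12, -4]:

Scanning through the array:
Position 1 (value -12): max_ending_here = -11, max_so_far = 1
Position 2 (value -4): max_ending_here = -4, max_so_far = 1
Position 3 (value 6): max_ending_here = 6, max_so_far = 6
Position 4 (value 12): max_ending_here = 18, max_so_far = 18
Position 5 (value 10): max_ending_here = 28, max_so_far = 28
Position 6 (value 12): max_ending_here = 40, max_so_far = 40
Position 7 (value -4): max_ending_here = 36, max_so_far = 40

Maximum subarray: [6, 12, 10, 12]
Maximum sum: 40

The maximum subarray is [6, 12, 10, 12] with sum 40. This subarray runs from index 3 to index 6.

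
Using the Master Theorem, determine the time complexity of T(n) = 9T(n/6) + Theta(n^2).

Master Theorem for T(n) = 9T(n/6) + O(n^2):

a = 9, b = 6, c = 2
log_b(a) = log_6(9) = 1.2263

Case 3: c = 2 > log_6(9) = 1.2263
T(n) = O(n^2) = O(n^2)

For T(n) = 9T(n/6) + O(n^2): log_6(9) = 1.2263. This is Case 3 of the Master Theorem (c > log_b(a), work dominated by root), giving O(n^2).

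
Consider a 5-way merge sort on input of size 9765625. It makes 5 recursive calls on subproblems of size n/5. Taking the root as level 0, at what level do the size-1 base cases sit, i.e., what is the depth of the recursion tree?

For divide and conquer with division factor 5:

Problem sizes at each level:
Level 0: 9765625
Level 1: 1953125
Level 2: 390625
Level 3: 78125
Level 4: 15625
Level 5: 3125
Level 6: 625
Level 7: 125
Level 8: 25
Level 9: 5
Level 10: 1

The root is level 0 and the size-1 base case is level 10 (the tree spans levels 0 through 10, i.e. 11 levels counting the root), so the depth is the number of divisions: log_5(9765625) = 10

The recursion tree depth is log_5(9765625) = 10. At each level, the problem size is divided by 5, so it takes 10 divisions to reduce to a base case of size 1. The algorithm makes 5 recursive calls at each level.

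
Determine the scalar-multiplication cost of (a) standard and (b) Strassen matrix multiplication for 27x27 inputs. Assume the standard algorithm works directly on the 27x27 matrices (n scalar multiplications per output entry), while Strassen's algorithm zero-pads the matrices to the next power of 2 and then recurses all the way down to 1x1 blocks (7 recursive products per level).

Matrix multiplication for 27x27 matrices:

Strassen's algorithm requires power-of-2 dimensions. Pad 27x27 to 32x32 (next power of 2).

Standard algorithm: 27^3 = 19683 multiplications
Strassen's algorithm: 7^(log2(32)) = 7^5 = 16807 multiplications
Savings: 19683 - 16807 = 2876 multiplications

Standard: 19683 multiplications (27^3). Strassen: 16807 multiplications (7^5, after padding to 32x32). Strassen reduces 8 recursive multiplications to 7 at each level.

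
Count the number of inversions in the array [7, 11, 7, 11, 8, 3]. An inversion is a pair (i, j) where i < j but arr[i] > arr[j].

Finding inversions in [7, 11, 7, 11, 8, 3]:

(0, 5): arr[0]=7 > arr[5]=3
(1, 2): arr[1]=11 > arr[2]=7
(1, 4): arr[1]=11 > arr[4]=8
(1, 5): arr[1]=11 > arr[5]=3
(2, 5): arr[2]=7 > arr[5]=3
(3, 4): arr[3]=11 > arr[4]=8
(3, 5): arr[3]=11 > arr[5]=3
(4, 5): arr[4]=8 > arr[5]=3

Total inversions: 8

The array has 8 inversion(s): (0,5), (1,2), (1,4), (1,5), (2,5), (3,4), (3,5), (4,5). Each pair (i,j) satisfies i < j and arr[i] > arr[j].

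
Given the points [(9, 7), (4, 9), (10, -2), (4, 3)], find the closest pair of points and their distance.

Computing all pairwise distances among 4 points:

d((9, 7), (4, 9)) = 5.3852 <-- minimum
d((9, 7), (10, -2)) = 9.0554
d((9, 7), (4, 3)) = 6.4031
d((4, 9), (10, -2)) = 12.53
d((4, 9), (4, 3)) = 6.0
d((10, -2), (4, 3)) = 7.8102

Closest pair: (9, 7) and (4, 9) with distance 5.3852

The closest pair is (9, 7) and (4, 9) with Euclidean distance 5.3852. For 4 points, brute-force pairwise comparison is shown above. For large n, the divide-and-conquer algorithm (sort by x, recurse on halves, check the dividing strip) achieves O(n log n).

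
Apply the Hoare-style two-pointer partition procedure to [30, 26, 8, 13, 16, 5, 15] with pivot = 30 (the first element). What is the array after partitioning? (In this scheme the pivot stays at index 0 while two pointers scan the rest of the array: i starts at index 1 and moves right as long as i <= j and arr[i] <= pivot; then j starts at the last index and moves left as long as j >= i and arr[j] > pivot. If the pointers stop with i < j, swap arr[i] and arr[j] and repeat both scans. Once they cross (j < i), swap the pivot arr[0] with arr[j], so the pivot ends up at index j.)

Hoare-style two-pointer partition with pivot = 30:

Initial array: [30, 26, 8, 13, 16, 5, 15]

Pointers start at i = 1, j = 6.
i ends at 7, j ends at 6: the pointers have crossed (j < i), so scanning stops.

Swap pivot arr[0] with arr[6] to place pivot at position 6: [15, 26, 8, 13, 16, 5, 30]
Pivot position: 6

After partitioning with pivot 30, the array becomes [15, 26, 8, 13, 16, 5, 30]. The pivot is placed at index 6. All elements to the left of the pivot are <= 30, and all elements to the right are > 30.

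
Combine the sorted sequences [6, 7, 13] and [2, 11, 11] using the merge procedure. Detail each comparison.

Merging process:

Compare 6 vs 2: take 2 from right. Merged: [2]
Compare 6 vs 11: take 6 from left. Merged: [2, 6]
Compare 7 vs 11: take 7 from left. Merged: [2, 6, 7]
Compare 13 vs 11: take 11 from right. Merged: [2, 6, 7, 11]
Compare 13 vs 11: take 11 from right. Merged: [2, 6, 7, 11, 11]
Append remaining from left: [13]. Merged: [2, 6, 7, 11, 11, 13]

Final merged array: [2, 6, 7, 11, 11, 13]
Total comparisons: 5

The merged array is [2, 6, 7, 11, 11, 13], requiring 5 comparisons. The merge step runs in O(n) time where n is the total number of elements.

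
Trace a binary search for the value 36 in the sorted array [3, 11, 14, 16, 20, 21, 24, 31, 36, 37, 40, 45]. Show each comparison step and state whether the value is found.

Binary search for 36 in [3, 11, 14, 16, 20, 21, 24, 31, 36, 37, 40, 45]:

lo=0, hi=11, mid=5, arr[mid]=21 -> 21 < 36, search right half
lo=6, hi=11, mid=8, arr[mid]=36 -> Found target at index 8!

Binary search finds 36 at index 8 after 2 comparisons. The search repeatedly halves the search space by comparing with the middle element.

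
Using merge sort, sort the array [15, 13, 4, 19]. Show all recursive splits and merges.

Merge sort trace:

Split: [15, 13, 4, 19] -> [15, 13] and [4, 19]
  Split: [15, 13] -> [15] and [13]
  Merge: [15] + [13] -> [13, 15]
  Split: [4, 19] -> [4] and [19]
  Merge: [4] + [19] -> [4, 19]
Merge: [13, 15] + [4, 19] -> [4, 13, 15, 19]

Final sorted array: [4, 13, 15, 19]

The merge sort proceeds by recursively splitting the array and merging sorted halves.
After all merges, the sorted array is [4, 13, 15, 19].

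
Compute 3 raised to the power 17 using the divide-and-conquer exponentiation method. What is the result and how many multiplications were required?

Computing 3^17 by squaring (build up from 3^1; each line after the first costs one multiplication):

3^1 = 3
3^2 = (3^1)^2 = 3^2 = 9
3^4 = (3^2)^2 = 9^2 = 81
3^8 = (3^4)^2 = 81^2 = 6561
3^16 = (3^8)^2 = 6561^2 = 43046721
3^17 = 3 * 3^16 = 3 * 43046721 = 129140163

Result: 129140163
Multiplications needed: 5 (5 lines after 3^1)

3^17 = 129140163. Using exponentiation by squaring, this requires 5 multiplications. The key idea: if the exponent is even, square the half-power; if odd, multiply by the base once.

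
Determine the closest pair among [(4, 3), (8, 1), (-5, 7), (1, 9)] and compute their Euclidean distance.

Computing all pairwise distances among 4 points:

d((4, 3), (8, 1)) = 4.4721 <-- minimum
d((4, 3), (-5, 7)) = 9.8489
d((4, 3), (1, 9)) = 6.7082
d((8, 1), (-5, 7)) = 14.3178
d((8, 1), (1, 9)) = 10.6301
d((-5, 7), (1, 9)) = 6.3246

Closest pair: (4, 3) and (8, 1) with distance 4.4721

The closest pair is (4, 3) and (8, 1) with Euclidean distance 4.4721. For 4 points, brute-force pairwise comparison is shown above. For large n, the divide-and-conquer algorithm (sort by x, recurse on halves, check the dividing strip) achieves O(n log n).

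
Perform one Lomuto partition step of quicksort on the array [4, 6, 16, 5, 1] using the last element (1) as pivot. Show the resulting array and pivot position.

Lomuto partition with pivot = 1:

Initial array: [4, 6, 16, 5, 1]

arr[0]=4 > 1: no swap
arr[1]=6 > 1: no swap
arr[2]=16 > 1: no swap
arr[3]=5 > 1: no swap

Place pivot at position 0: [1, 6, 16, 5, 4]
Pivot position: 0

After partitioning with pivot 1, the array becomes [1, 6, 16, 5, 4]. The pivot is placed at index 0. All elements to the left of the pivot are <= 1, and all elements to the right are > 1.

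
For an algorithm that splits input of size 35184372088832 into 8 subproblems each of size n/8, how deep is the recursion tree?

For divide and conquer with division factor 8:

Problem sizes at each level:
Level 0: 35184372088832
Level 1: 4398046511104
Level 2: 549755813888
Level 3: 68719476736
Level 4: 8589934592
Level 5: 1073741824
Level 6: 134217728
Level 7: 16777216
Level 8: 2097152
Level 9: 262144
Level 10: 32768
Level 11: 4096
Level 12: 512
Level 13: 64
Level 14: 8
Level 15: 1

The root is level 0 and the size-1 base case is level 15 (the tree spans levels 0 through 15, i.e. 16 levels counting the root), so the depth is the number of divisions: log_8(35184372088832) = 15

The recursion tree depth is log_8(35184372088832) = 15. At each level, the problem size is divided by 8, so it takes 15 divisions to reduce to a base case of size 1. The algorithm makes 8 recursive calls at each level.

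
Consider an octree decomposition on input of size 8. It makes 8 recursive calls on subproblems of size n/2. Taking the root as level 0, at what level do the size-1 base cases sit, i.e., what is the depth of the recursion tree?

For divide and conquer with division factor 2:

Problem sizes at each level:
Level 0: 8
Level 1: 4
Level 2: 2
Level 3: 1

The root is level 0 and the size-1 base case is level 3 (the tree spans levels 0 through 3, i.e. 4 levels counting the root), so the depth is the number of divisions: log_2(8) = 3

The recursion tree depth is log_2(8) = 3. At each level, the problem size is divided by 2, so it takes 3 divisions to reduce to a base case of size 1. The algorithm makes 8 recursive calls at each level.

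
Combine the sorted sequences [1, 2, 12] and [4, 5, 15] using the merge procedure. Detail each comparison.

Merging process:

Compare 1 vs 4: take 1 from left. Merged: [1]
Compare 2 vs 4: take 2 from left. Merged: [1, 2]
Compare 12 vs 4: take 4 from right. Merged: [1, 2, 4]
Compare 12 vs 5: take 5 from right. Merged: [1, 2, 4, 5]
Compare 12 vs 15: take 12 from left. Merged: [1, 2, 4, 5, 12]
Append remaining from right: [15]. Merged: [1, 2, 4, 5, 12, 15]

Final merged array: [1, 2, 4, 5, 12, 15]
Total comparisons: 5

The merged array is [1, 2, 4, 5, 12, 15], requiring 5 comparisons. The merge step runs in O(n) time where n is the total number of elements.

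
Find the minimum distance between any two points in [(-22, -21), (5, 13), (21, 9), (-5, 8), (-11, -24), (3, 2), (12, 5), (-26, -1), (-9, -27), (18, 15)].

Computing all pairwise distances among 10 points:

d((-22, -21), (5, 13)) = 43.4166
d((-22, -21), (21, 9)) = 52.4309
d((-22, -21), (-5, 8)) = 33.6155
d((-22, -21), (-11, -24)) = 11.4018
d((-22, -21), (3, 2)) = 33.9706
d((-22, -21), (12, 5)) = 42.8019
d((-22, -21), (-26, -1)) = 20.3961
d((-22, -21), (-9, -27)) = 14.3178
d((-22, -21), (18, 15)) = 53.8145
d((5, 13), (21, 9)) = 16.4924
d((5, 13), (-5, 8)) = 11.1803
d((5, 13), (-11, -24)) = 40.3113
d((5, 13), (3, 2)) = 11.1803
d((5, 13), (12, 5)) = 10.6301
d((5, 13), (-26, -1)) = 34.0147
d((5, 13), (-9, -27)) = 42.3792
d((5, 13), (18, 15)) = 13.1529
d((21, 9), (-5, 8)) = 26.0192
d((21, 9), (-11, -24)) = 45.9674
d((21, 9), (3, 2)) = 19.3132
d((21, 9), (12, 5)) = 9.8489
d((21, 9), (-26, -1)) = 48.0521
d((21, 9), (-9, -27)) = 46.8615
d((21, 9), (18, 15)) = 6.7082
d((-5, 8), (-11, -24)) = 32.5576
d((-5, 8), (3, 2)) = 10.0
d((-5, 8), (12, 5)) = 17.2627
d((-5, 8), (-26, -1)) = 22.8473
d((-5, 8), (-9, -27)) = 35.2278
d((-5, 8), (18, 15)) = 24.0416
d((-11, -24), (3, 2)) = 29.5296
d((-11, -24), (12, 5)) = 37.0135
d((-11, -24), (-26, -1)) = 27.4591
d((-11, -24), (-9, -27)) = 3.6056 <-- minimum
d((-11, -24), (18, 15)) = 48.6004
d((3, 2), (12, 5)) = 9.4868
d((3, 2), (-26, -1)) = 29.1548
d((3, 2), (-9, -27)) = 31.3847
d((3, 2), (18, 15)) = 19.8494
d((12, 5), (-26, -1)) = 38.4708
d((12, 5), (-9, -27)) = 38.2753
d((12, 5), (18, 15)) = 11.6619
d((-26, -1), (-9, -27)) = 31.0644
d((-26, -1), (18, 15)) = 46.8188
d((-9, -27), (18, 15)) = 49.93

Closest pair: (-11, -24) and (-9, -27) with distance 3.6056

The closest pair is (-11, -24) and (-9, -27) with Euclidean distance 3.6056. For 10 points, brute-force pairwise comparison is shown above. For large n, the divide-and-conquer algorithm (sort by x, recurse on halves, check the dividing strip) achieves O(n log n).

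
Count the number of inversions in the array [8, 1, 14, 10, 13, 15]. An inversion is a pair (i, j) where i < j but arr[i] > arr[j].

Finding inversions in [8, 1, 14, 10, 13, 15]:

(0, 1): arr[0]=8 > arr[1]=1
(2, 3): arr[2]=14 > arr[3]=10
(2, 4): arr[2]=14 > arr[4]=13

Total inversions: 3

The array has 3 inversion(s): (0,1), (2,3), (2,4). Each pair (i,j) satisfies i < j and arr[i] > arr[j].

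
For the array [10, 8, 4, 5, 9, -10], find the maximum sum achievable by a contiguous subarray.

Using Kadane's algorithm on [10, 8, 4, 5, 9, -10]:

Scanning through the array:
Position 1 (value 8): max_ending_here = 18, max_so_far = 18
Position 2 (value 4): max_ending_here = 22, max_so_far = 22
Position 3 (value 5): max_ending_here = 27, max_so_far = 27
Position 4 (value 9): max_ending_here = 36, max_so_far = 36
Position 5 (value -10): max_ending_here = 26, max_so_far = 36

Maximum subarray: [10, 8, 4, 5, 9]
Maximum sum: 36

The maximum subarray is [10, 8, 4, 5, 9] with sum 36. This subarray runs from index 0 to index 4.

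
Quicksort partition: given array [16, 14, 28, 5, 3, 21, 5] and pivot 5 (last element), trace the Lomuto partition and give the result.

Lomuto partition with pivot = 5:

Initial array: [16, 14, 28, 5, 3, 21, 5]

arr[0]=16 > 5: no swap
arr[1]=14 > 5: no swap
arr[2]=28 > 5: no swap
arr[3]=5 <= 5: swap with position 0, array becomes [5, 14, 28, 16, 3, 21, 5]
arr[4]=3 <= 5: swap with position 1, array becomes [5, 3, 28, 16, 14, 21, 5]
arr[5]=21 > 5: no swap

Place pivot at position 2: [5, 3, 5, 16, 14, 21, 28]
Pivot position: 2

After partitioning with pivot 5, the array becomes [5, 3, 5, 16, 14, 21, 28]. The pivot is placed at index 2. All elements to the left of the pivot are <= 5, and all elements to the right are > 5.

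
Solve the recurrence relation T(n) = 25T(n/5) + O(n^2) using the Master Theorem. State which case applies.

Master Theorem for T(n) = 25T(n/5) + O(n^2):

a = 25, b = 5, c = 2
log_b(a) = log_5(25) = 2.0000

Case 2: c = 2 = log_5(25) = 2.0000
T(n) = O(n^2 log n) = O(n^2 log n)

For T(n) = 25T(n/5) + O(n^2): log_5(25) = 2.0000. This is Case 2 of the Master Theorem (c = log_b(a), equal work at all levels), giving O(n^2 log n).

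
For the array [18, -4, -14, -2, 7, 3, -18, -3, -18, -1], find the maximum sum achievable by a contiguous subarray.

Using Kadane's algorithm on [18, -4, -14, -2, 7, 3, -18, -3, -18, -1]:

Scanning through the array:
Position 1 (value -4): max_ending_here = 14, max_so_far = 18
Position 2 (value -14): max_ending_here = 0, max_so_far = 18
Position 3 (value -2): max_ending_here = -2, max_so_far = 18
Position 4 (value 7): max_ending_here = 7, max_so_far = 18
Position 5 (value 3): max_ending_here = 10, max_so_far = 18
Position 6 (value -18): max_ending_here = -8, max_so_far = 18
Position 7 (value -3): max_ending_here = -3, max_so_far = 18
Position 8 (value -18): max_ending_here = -18, max_so_far = 18
Position 9 (value -1): max_ending_here = -1, max_so_far = 18

Maximum subarray: [18]
Maximum sum: 18

The maximum subarray is [18] with sum 18. This subarray runs from index 0 to index 0.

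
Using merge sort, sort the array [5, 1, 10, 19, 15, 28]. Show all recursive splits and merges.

Merge sort trace:

Split: [5, 1, 10, 19, 15, 28] -> [5, 1, 10] and [19, 15, 28]
  Split: [5, 1, 10] -> [5] and [1, 10]
    Split: [1, 10] -> [1] and [10]
    Merge: [1] + [10] -> [1, 10]
  Merge: [5] + [1, 10] -> [1, 5, 10]
  Split: [19, 15, 28] -> [19] and [15, 28]
    Split: [15, 28] -> [15] and [28]
    Merge: [15] + [28] -> [15, 28]
  Merge: [19] + [15, 28] -> [15, 19, 28]
Merge: [1, 5, 10] + [15, 19, 28] -> [1, 5, 10, 15, 19, 28]

Final sorted array: [1, 5, 10, 15, 19, 28]

The merge sort proceeds by recursively splitting the array and merging sorted halves.
After all merges, the sorted array is [1, 5, 10, 15, 19, 28].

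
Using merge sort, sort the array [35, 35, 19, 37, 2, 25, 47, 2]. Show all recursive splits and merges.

Merge sort trace:

Split: [35, 35, 19, 37, 2, 25, 47, 2] -> [35, 35, 19, 37] and [2, 25, 47, 2]
  Split: [35, 35, 19, 37] -> [35, 35] and [19, 37]
    Split: [35, 35] -> [35] and [35]
    Merge: [35] + [35] -> [35, 35]
    Split: [19, 37] -> [19] and [37]
    Merge: [19] + [37] -> [19, 37]
  Merge: [35, 35] + [19, 37] -> [19, 35, 35, 37]
  Split: [2, 25, 47, 2] -> [2, 25] and [47, 2]
    Split: [2, 25] -> [2] and [25]
    Merge: [2] + [25] -> [2, 25]
    Split: [47, 2] -> [47] and [2]
    Merge: [47] + [2] -> [2, 47]
  Merge: [2, 25] + [2, 47] -> [2, 2, 25, 47]
Merge: [19, 35, 35, 37] + [2, 2, 25, 47] -> [2, 2, 19, 25, 35, 35, 37, 47]

Final sorted array: [2, 2, 19, 25, 35, 35, 37, 47]

The merge sort proceeds by recursively splitting the array and merging sorted halves.
After all merges, the sorted array is [2, 2, 19, 25, 35, 35, 37, 47].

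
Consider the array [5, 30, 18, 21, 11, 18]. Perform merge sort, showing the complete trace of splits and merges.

Merge sort trace:

Split: [5, 30, 18, 21, 11, 18] -> [5, 30, 18] and [21, 11, 18]
  Split: [5, 30, 18] -> [5] and [30, 18]
    Split: [30, 18] -> [30] and [18]
    Merge: [30] + [18] -> [18, 30]
  Merge: [5] + [18, 30] -> [5, 18, 30]
  Split: [21, 11, 18] -> [21] and [11, 18]
    Split: [11, 18] -> [11] and [18]
    Merge: [11] + [18] -> [11, 18]
  Merge: [21] + [11, 18] -> [11, 18, 21]
Merge: [5, 18, 30] + [11, 18, 21] -> [5, 11, 18, 18, 21, 30]

Final sorted array: [5, 11, 18, 18, 21, 30]

The merge sort proceeds by recursively splitting the array and merging sorted halves.
After all merges, the sorted array is [5, 11, 18, 18, 21, 30].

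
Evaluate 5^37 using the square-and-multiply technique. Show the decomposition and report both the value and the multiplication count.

Computing 5^37 by squaring (build up from 5^1; each line after the first costs one multiplication):

5^1 = 5
5^2 = (5^1)^2 = 5^2 = 25
5^4 = (5^2)^2 = 25^2 = 625
5^8 = (5^4)^2 = 625^2 = 390625
5^9 = 5 * 5^8 = 5 * 390625 = 1953125
5^18 = (5^9)^2 = 1953125^2 = 3814697265625
5^36 = (5^18)^2 = 3814697265625^2 = 14551915228366851806640625
5^37 = 5 * 5^36 = 5 * 14551915228366851806640625 = 72759576141834259033203125

Result: 72759576141834259033203125
Multiplications needed: 7 (7 lines after 5^1)

5^37 = 72759576141834259033203125. Using exponentiation by squaring, this requires 7 multiplications. The key idea: if the exponent is even, square the half-power; if odd, multiply by the base once.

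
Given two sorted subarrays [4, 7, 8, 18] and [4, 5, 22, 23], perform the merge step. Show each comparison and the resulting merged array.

Merging process:

Compare 4 vs 4: take 4 from left. Merged: [4]
Compare 7 vs 4: take 4 from right. Merged: [4, 4]
Compare 7 vs 5: take 5 from right. Merged: [4, 4, 5]
Compare 7 vs 22: take 7 from left. Merged: [4, 4, 5, 7]
Compare 8 vs 22: take 8 from left. Merged: [4, 4, 5, 7, 8]
Compare 18 vs 22: take 18 from left. Merged: [4, 4, 5, 7, 8, 18]
Append remaining from right: [22, 23]. Merged: [4, 4, 5, 7, 8, 18, 22, 23]

Final merged array: [4, 4, 5, 7, 8, 18, 22, 23]
Total comparisons: 6

The merged array is [4, 4, 5, 7, 8, 18, 22, 23], requiring 6 comparisons. The merge step runs in O(n) time where n is the total number of elements.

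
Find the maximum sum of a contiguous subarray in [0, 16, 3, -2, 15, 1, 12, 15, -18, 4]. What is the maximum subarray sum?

Using Kadane's algorithm on [0, 16, 3, -2, 15, 1, 12, 15, -18, 4]:

Scanning through the array:
Position 1 (value 16): max_ending_here = 16, max_so_far = 16
Position 2 (value 3): max_ending_here = 19, max_so_far = 19
Position 3 (value -2): max_ending_here = 17, max_so_far = 19
Position 4 (value 15): max_ending_here = 32, max_so_far = 32
Position 5 (value 1): max_ending_here = 33, max_so_far = 33
Position 6 (value 12): max_ending_here = 45, max_so_far = 45
Position 7 (value 15): max_ending_here = 60, max_so_far = 60
Position 8 (value -18): max_ending_here = 42, max_so_far = 60
Position 9 (value 4): max_ending_here = 46, max_so_far = 60

Maximum subarray: [0, 16, 3, -2, 15, 1, 12, 15]
Maximum sum: 60

The maximum subarray is [0, 16, 3, -2, 15, 1, 12, 15] with sum 60. This subarray runs from index 0 to index 7.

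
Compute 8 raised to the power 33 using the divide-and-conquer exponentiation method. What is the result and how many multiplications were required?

Computing 8^33 by squaring (build up from 8^1; each line after the first costs one multiplication):

8^1 = 8
8^2 = (8^1)^2 = 8^2 = 64
8^4 = (8^2)^2 = 64^2 = 4096
8^8 = (8^4)^2 = 4096^2 = 16777216
8^16 = (8^8)^2 = 16777216^2 = 281474976710656
8^32 = (8^16)^2 = 281474976710656^2 = 79228162514264337593543950336
8^33 = 8 * 8^32 = 8 * 79228162514264337593543950336 = 633825300114114700748351602688

Result: 633825300114114700748351602688
Multiplications needed: 6 (6 lines after 8^1)

8^33 = 633825300114114700748351602688. Using exponentiation by squaring, this requires 6 multiplications. The key idea: if the exponent is even, square the half-power; if odd, multiply by the base once.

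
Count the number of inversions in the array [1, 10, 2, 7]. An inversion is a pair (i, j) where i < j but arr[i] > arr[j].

Finding inversions in [1, 10, 2, 7]:

(1, 2): arr[1]=10 > arr[2]=2
(1, 3): arr[1]=10 > arr[3]=7

Total inversions: 2

The array has 2 inversion(s): (1,2), (1,3). Each pair (i,j) satisfies i < j and arr[i] > arr[j].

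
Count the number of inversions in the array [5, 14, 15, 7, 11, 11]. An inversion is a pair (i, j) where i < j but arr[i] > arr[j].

Finding inversions in [5, 14, 15, 7, 11, 11]:

(1, 3): arr[1]=14 > arr[3]=7
(1, 4): arr[1]=14 > arr[4]=11
(1, 5): arr[1]=14 > arr[5]=11
(2, 3): arr[2]=15 > arr[3]=7
(2, 4): arr[2]=15 > arr[4]=11
(2, 5): arr[2]=15 > arr[5]=11

Total inversions: 6

The array has 6 inversion(s): (1,3), (1,4), (1,5), (2,3), (2,4), (2,5). Each pair (i,j) satisfies i < j and arr[i] > arr[j].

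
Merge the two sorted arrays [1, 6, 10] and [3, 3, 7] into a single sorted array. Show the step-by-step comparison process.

Merging process:

Compare 1 vs 3: take 1 from left. Merged: [1]
Compare 6 vs 3: take 3 from right. Merged: [1, 3]
Compare 6 vs 3: take 3 from right. Merged: [1, 3, 3]
Compare 6 vs 7: take 6 from left. Merged: [1, 3, 3, 6]
Compare 10 vs 7: take 7 from right. Merged: [1, 3, 3, 6, 7]
Append remaining from left: [10]. Merged: [1, 3, 3, 6, 7, 10]

Final merged array: [1, 3, 3, 6, 7, 10]
Total comparisons: 5

The merged array is [1, 3, 3, 6, 7, 10], requiring 5 comparisons. The merge step runs in O(n) time where n is the total number of elements.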